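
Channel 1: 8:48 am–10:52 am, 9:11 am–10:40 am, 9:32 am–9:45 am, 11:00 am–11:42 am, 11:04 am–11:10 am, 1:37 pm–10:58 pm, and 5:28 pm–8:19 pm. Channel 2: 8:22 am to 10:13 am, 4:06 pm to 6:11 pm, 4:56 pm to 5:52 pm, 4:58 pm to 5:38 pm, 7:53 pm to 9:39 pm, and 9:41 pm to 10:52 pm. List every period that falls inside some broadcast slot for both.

8:48 am-10:13 am, 4:06 pm-6:11 pm, 7:53 pm-9:39 pm, 9:41 pm-10:52 pm

First set merges to 8:48 am-10:52 am, 11:00 am-11:42 am, 1:37 pm-10:58 pm.
Second set merges to 8:22 am-10:13 am, 4:06 pm-6:11 pm, 7:53 pm-9:39 pm, 9:41 pm-10:52 pm.
8:48 am-10:52 am overlaps B on 8:48 am-10:13 am.
11:00 am-11:42 am falls entirely outside B.
1:37 pm-10:58 pm overlaps B on 4:06 pm-6:11 pm, 7:53 pm-9:39 pm, 9:41 pm-10:52 pm.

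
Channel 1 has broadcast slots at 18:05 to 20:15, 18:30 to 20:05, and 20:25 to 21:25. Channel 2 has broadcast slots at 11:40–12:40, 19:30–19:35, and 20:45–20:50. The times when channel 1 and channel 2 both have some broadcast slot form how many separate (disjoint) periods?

First set merges to 18:05-20:15, 20:25-21:25.
A ∩ B = 19:30-19:35, 20:45-20:50.
That is 2 disjoint pieces.

2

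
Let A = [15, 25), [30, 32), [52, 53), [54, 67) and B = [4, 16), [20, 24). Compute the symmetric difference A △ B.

[4, 15) ∪ [16, 20) ∪ [24, 25) ∪ [30, 32) ∪ [52, 53) ∪ [54, 67)

A \ B = [16, 20), [24, 25), [30, 32), [52, 53), [54, 67).
B \ A = [4, 15).
Union of the two gives the symmetric difference.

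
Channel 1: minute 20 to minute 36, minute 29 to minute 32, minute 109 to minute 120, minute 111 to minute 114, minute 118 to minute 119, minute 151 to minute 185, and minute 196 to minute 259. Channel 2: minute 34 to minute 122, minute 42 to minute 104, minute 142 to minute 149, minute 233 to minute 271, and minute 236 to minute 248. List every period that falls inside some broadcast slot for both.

minute 34 to minute 36, minute 109 to minute 120, minute 233 to minute 259

First set merges to minute 20 to minute 36, minute 109 to minute 120, minute 151 to minute 185, minute 196 to minute 259.
Second set merges to minute 34 to minute 122, minute 142 to minute 149, minute 233 to minute 271.
minute 20 to minute 36 meets the second set on minute 34 to minute 36.
minute 109 to minute 120 meets the second set on minute 109 to minute 120.
minute 151 to minute 185: no overlap with the second set.
minute 196 to minute 259 meets the second set on minute 233 to minute 259.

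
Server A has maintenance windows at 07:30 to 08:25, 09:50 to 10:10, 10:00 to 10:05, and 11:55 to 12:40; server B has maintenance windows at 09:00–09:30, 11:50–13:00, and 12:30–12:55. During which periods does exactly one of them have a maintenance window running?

Merge the first list: 07:30–08:25, 09:50–10:10, 11:55–12:40.
Merge the second list: 09:00–09:30, 11:50–13:00.
Only in the first: 07:30–08:25, 09:50–10:10.
Only in the second: 09:00–09:30, 11:50–11:55, 12:40–13:00.
Together these are the periods covered by exactly one.

07:30–08:25, 09:00–09:30, 09:50–10:10, 11:50–11:55, 12:40–13:00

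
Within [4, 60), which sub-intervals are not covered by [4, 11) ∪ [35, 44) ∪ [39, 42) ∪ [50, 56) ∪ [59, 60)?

[11, 35) ∪ [44, 50) ∪ [56, 59)

The merged coverage is [4, 11), [35, 44), [50, 56), [59, 60).
Uncovered inside [4, 60): [11, 35), [44, 50), [56, 59).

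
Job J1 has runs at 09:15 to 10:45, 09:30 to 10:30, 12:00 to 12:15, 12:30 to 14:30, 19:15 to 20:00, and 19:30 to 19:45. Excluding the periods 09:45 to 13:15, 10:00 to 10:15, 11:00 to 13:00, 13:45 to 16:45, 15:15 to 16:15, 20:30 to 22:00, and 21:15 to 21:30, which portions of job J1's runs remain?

A, merged: 09:15–10:45, 12:00–12:15, 12:30–14:30, 19:15–20:00.
B, merged: 09:45–13:15, 13:45–16:45, 20:30–22:00.
09:15–10:45 with B removed leaves 09:15–09:45.
12:00–12:15 lies entirely inside B → drops out.
12:30–14:30 with B removed leaves 13:15–13:45.
19:15–20:00 is untouched.

09:15–09:45, 13:15–13:45, 19:15–20:00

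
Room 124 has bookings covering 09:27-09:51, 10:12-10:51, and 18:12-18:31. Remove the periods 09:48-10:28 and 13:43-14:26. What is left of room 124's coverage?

09:27–09:48, 10:28–10:51, 18:12–18:31

09:27–09:51 minus B → 09:27–09:48.
10:12–10:51 minus B → 10:28–10:51.
18:12–18:31: no B overlap → unchanged.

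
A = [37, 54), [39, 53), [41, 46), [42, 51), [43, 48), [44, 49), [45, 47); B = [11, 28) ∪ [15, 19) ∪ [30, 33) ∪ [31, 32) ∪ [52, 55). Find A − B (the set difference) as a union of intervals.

First set merges to [37, 54).
Second set merges to [11, 28), [30, 33), [52, 55).
[37, 54) with B removed leaves [37, 52).

[37, 52)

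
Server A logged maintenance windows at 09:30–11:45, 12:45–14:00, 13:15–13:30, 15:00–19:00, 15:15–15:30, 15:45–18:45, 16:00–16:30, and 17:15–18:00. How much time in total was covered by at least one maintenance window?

7 h 30 min

Merged: 09:30–11:45, 12:45–14:00, 15:00–19:00.
Lengths: 2 h 15 min + 1 h 15 min + 4 h = 7 h 30 min.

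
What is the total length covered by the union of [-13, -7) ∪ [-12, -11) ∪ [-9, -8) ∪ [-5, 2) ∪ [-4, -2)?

Merged: [-13, -7), [-5, 2).
Lengths: 6 + 7 = 13.

13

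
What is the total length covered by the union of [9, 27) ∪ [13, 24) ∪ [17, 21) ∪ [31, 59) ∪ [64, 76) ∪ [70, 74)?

Merged: [9, 27), [31, 59), [64, 76).
Lengths: 18 + 28 + 12 = 58.

58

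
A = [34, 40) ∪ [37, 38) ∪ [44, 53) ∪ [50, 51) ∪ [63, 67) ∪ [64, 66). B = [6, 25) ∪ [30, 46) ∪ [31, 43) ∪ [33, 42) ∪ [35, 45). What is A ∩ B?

[34, 40) ∪ [44, 46)

Merge the first list: [34, 40), [44, 53), [63, 67).
Merge the second list: [6, 25), [30, 46).
[34, 40) overlaps B on [34, 40).
[44, 53) overlaps B on [44, 46).
[63, 67) falls entirely outside B.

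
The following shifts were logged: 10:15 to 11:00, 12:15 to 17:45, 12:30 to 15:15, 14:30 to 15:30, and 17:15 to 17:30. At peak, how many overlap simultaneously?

At 14:30, 3 of the intervals are simultaneously active.
No point has more.

3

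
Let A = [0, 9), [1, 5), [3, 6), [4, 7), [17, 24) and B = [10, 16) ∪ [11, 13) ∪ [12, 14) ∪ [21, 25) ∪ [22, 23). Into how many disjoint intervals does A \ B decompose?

A, merged: [0, 9), [17, 24).
B, merged: [10, 16), [21, 25).
A \ B = [0, 9), [17, 21).
That is 2 disjoint pieces.

2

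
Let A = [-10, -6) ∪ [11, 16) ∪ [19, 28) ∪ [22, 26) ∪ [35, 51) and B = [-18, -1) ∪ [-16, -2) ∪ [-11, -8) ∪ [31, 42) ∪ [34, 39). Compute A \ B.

[11, 16) ∪ [19, 28) ∪ [42, 51)

Merge the first list: [-10, -6), [11, 16), [19, 28), [35, 51).
Merge the second list: [-18, -1), [31, 42).
[-10, -6): entirely removed.
[11, 16): nothing removed.
[19, 28): nothing removed.
[35, 51) \ B = [42, 51).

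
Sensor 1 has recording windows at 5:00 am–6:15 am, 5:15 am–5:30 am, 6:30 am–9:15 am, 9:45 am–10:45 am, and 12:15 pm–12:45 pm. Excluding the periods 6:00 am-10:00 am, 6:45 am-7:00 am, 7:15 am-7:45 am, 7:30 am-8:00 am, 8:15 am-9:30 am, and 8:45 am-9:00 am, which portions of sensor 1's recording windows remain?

First set merges to 5:00 am-6:15 am, 6:30 am-9:15 am, 9:45 am-10:45 am, 12:15 pm-12:45 pm.
Second set merges to 6:00 am-10:00 am.
5:00 am-6:15 am \ B = 5:00 am-6:00 am.
6:30 am-9:15 am: entirely removed.
9:45 am-10:45 am \ B = 10:00 am-10:45 am.
12:15 pm-12:45 pm: nothing removed.

5:00 am-6:00 am, 10:00 am-10:45 am, 12:15 pm-12:45 pm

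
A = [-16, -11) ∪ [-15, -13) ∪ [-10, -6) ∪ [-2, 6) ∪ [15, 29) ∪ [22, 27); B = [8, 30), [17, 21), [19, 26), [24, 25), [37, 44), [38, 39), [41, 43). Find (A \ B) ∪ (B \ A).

[-16, -11) ∪ [-10, -6) ∪ [-2, 6) ∪ [8, 15) ∪ [29, 30) ∪ [37, 44)

Merge the first list: [-16, -11), [-10, -6), [-2, 6), [15, 29).
Merge the second list: [8, 30), [37, 44).
Only in the first: [-16, -11), [-10, -6), [-2, 6).
Only in the second: [8, 15), [29, 30), [37, 44).
Together these are the periods covered by exactly one.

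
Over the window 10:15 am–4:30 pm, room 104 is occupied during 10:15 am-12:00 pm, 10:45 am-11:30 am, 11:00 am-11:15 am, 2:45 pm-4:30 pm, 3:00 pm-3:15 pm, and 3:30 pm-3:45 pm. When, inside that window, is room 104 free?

12:00 pm–2:45 pm

Covered (merged): 10:15 am–12:00 pm, 2:45 pm–4:30 pm.
Uncovered inside 10:15 am–4:30 pm: 12:00 pm–2:45 pm.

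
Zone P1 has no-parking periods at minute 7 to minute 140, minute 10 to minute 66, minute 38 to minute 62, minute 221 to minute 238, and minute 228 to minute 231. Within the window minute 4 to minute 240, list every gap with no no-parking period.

minute 4 to minute 7, minute 140 to minute 221, minute 238 to minute 240

Covered (merged): minute 7 to minute 140, minute 221 to minute 238.
Complement within minute 4 to minute 240: minute 4 to minute 7, minute 140 to minute 221, minute 238 to minute 240.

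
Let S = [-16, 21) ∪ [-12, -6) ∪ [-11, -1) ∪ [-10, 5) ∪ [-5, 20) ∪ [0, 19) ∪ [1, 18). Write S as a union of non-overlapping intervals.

[-16, 21)

[-12, -6) overlaps/touches [-16, 21) → extend to [-16, 21).
[-11, -1) overlaps/touches [-16, 21) → extend to [-16, 21).
[-10, 5) overlaps/touches [-16, 21) → extend to [-16, 21).
[-5, 20) overlaps/touches [-16, 21) → extend to [-16, 21).
[0, 19) overlaps/touches [-16, 21) → extend to [-16, 21).
[1, 18) overlaps/touches [-16, 21) → extend to [-16, 21).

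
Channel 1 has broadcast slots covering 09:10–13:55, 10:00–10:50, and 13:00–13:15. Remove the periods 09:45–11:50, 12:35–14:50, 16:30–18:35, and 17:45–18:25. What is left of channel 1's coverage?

A, merged: 09:10–13:55.
B, merged: 09:45–11:50, 12:35–14:50, 16:30–18:35.
09:10–13:55 minus B → 09:10–09:45, 11:50–12:35.

09:10–09:45, 11:50–12:35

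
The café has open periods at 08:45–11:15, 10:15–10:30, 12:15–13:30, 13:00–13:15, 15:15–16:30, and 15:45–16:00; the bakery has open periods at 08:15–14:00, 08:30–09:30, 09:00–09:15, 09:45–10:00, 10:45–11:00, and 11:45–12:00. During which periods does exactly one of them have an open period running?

08:15–08:45, 11:15–12:15, 13:30–14:00, 15:15–16:30

Merge the first list: 08:45–11:15, 12:15–13:30, 15:15–16:30.
Merge the second list: 08:15–14:00.
A \ B = 15:15–16:30.
B \ A = 08:15–08:45, 11:15–12:15, 13:30–14:00.
Union of the two gives the symmetric difference.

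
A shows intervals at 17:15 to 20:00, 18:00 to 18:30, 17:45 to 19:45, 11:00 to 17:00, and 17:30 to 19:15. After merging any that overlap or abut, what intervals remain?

Sort by start: 11:00–17:00, 17:15–20:00, 17:30–19:15, 17:45–19:45, 18:00–18:30.
17:15–20:00 is disjoint → start new block.
17:30–19:15 overlaps/touches 17:15–20:00 → extend to 17:15–20:00.
17:45–19:45 overlaps/touches 17:15–20:00 → extend to 17:15–20:00.
18:00–18:30 overlaps/touches 17:15–20:00 → extend to 17:15–20:00.

11:00–17:00, 17:15–20:00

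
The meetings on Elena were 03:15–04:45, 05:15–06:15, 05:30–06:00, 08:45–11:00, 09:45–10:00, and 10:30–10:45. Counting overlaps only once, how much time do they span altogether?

4 h 45 min

Merged: 03:15–04:45, 05:15–06:15, 08:45–11:00.
Lengths: 1 h 30 min + 1 h + 2 h 15 min = 4 h 45 min.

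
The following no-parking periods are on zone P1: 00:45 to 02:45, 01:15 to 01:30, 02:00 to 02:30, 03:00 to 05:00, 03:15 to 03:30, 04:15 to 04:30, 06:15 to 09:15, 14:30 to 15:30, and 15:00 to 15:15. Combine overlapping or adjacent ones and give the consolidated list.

01:15–01:30 overlaps/touches 00:45–02:45 → extend to 00:45–02:45.
02:00–02:30 overlaps/touches 00:45–02:45 → extend to 00:45–02:45.
03:00–05:00 is disjoint → start new block.
03:15–03:30 overlaps/touches 03:00–05:00 → extend to 03:00–05:00.
04:15–04:30 overlaps/touches 03:00–05:00 → extend to 03:00–05:00.
06:15–09:15 is disjoint → start new block.
14:30–15:30 is disjoint → start new block.
15:00–15:15 overlaps/touches 14:30–15:30 → extend to 14:30–15:30.

00:45–02:45, 03:00–05:00, 06:15–09:15, 14:30–15:30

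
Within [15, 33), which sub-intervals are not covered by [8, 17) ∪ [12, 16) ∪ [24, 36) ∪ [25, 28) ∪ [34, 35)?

After merging, the occupied span is [8, 17), [24, 36).
Uncovered inside [15, 33): [17, 24).

[17, 24)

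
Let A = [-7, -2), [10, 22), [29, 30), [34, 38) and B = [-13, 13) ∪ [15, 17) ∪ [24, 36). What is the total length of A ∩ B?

13

A ∩ B = [-7, -2), [10, 13), [15, 17), [29, 30), [34, 36).
Total: 5 + 3 + 2 + 1 + 2 = 13.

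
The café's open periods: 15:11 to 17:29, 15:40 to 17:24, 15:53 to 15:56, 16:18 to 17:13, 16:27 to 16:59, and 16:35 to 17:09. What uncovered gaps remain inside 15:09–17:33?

15:09–15:11, 17:29–17:33

The merged coverage is 15:11–17:29.
Uncovered inside 15:09–17:33: 15:09–15:11, 17:29–17:33.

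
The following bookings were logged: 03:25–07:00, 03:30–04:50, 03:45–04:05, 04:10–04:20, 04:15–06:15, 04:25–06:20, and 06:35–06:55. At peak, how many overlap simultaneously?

4

Walk the sorted start/end points keeping a running depth.
The depth first hits 4 at 04:15.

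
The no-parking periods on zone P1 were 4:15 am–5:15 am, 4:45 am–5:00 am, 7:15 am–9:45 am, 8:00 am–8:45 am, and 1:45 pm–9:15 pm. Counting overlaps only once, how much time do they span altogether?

Merged: 4:15 am–5:15 am, 7:15 am–9:45 am, 1:45 pm–9:15 pm.
Lengths: 1 h + 2 h 30 min + 7 h 30 min = 11 h.

11 h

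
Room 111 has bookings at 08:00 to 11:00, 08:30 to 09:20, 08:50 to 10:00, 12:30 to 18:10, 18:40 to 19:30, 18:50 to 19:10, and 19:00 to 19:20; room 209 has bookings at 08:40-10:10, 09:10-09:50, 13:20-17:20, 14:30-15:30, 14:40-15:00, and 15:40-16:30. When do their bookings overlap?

First set merges to 08:00-11:00, 12:30-18:10, 18:40-19:30.
Second set merges to 08:40-10:10, 13:20-17:20.
08:00-11:00 ∩ B → 08:40-10:10.
12:30-18:10 ∩ B → 13:20-17:20.
18:40-19:30 meets no B interval.

08:40-10:10, 13:20-17:20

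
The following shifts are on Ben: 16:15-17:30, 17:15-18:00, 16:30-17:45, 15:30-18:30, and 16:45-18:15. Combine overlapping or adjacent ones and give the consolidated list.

Sort by start: 15:30–18:30, 16:15–17:30, 16:30–17:45, 16:45–18:15, 17:15–18:00.
16:15–17:30 overlaps/touches 15:30–18:30 → extend to 15:30–18:30.
16:30–17:45 overlaps/touches 15:30–18:30 → extend to 15:30–18:30.
16:45–18:15 overlaps/touches 15:30–18:30 → extend to 15:30–18:30.
17:15–18:00 overlaps/touches 15:30–18:30 → extend to 15:30–18:30.

15:30–18:30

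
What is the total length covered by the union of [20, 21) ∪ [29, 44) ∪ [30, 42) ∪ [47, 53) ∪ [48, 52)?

Merged: [20, 21), [29, 44), [47, 53).
Lengths: 1 + 15 + 6 = 22.

22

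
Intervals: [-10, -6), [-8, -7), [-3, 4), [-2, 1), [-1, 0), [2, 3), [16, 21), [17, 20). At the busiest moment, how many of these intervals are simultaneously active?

3

Sweep endpoints in order; track running count of active intervals.
Peak of 3 reached at -1.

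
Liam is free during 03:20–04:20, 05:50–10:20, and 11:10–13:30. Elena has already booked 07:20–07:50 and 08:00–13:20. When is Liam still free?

03:20–04:20: no B overlap → unchanged.
05:50–10:20 minus B → 05:50–07:20, 07:50–08:00.
11:10–13:30 minus B → 13:20–13:30.

03:20–04:20, 05:50–07:20, 07:50–08:00, 13:20–13:30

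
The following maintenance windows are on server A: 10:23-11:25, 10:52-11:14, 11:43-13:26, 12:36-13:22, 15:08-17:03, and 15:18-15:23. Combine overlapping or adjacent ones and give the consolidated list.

10:52–11:14 overlaps/touches 10:23–11:25 → extend to 10:23–11:25.
11:43–13:26 is disjoint → start new block.
12:36–13:22 overlaps/touches 11:43–13:26 → extend to 11:43–13:26.
15:08–17:03 is disjoint → start new block.
15:18–15:23 overlaps/touches 15:08–17:03 → extend to 15:08–17:03.

10:23–11:25, 11:43–13:26, 15:08–17:03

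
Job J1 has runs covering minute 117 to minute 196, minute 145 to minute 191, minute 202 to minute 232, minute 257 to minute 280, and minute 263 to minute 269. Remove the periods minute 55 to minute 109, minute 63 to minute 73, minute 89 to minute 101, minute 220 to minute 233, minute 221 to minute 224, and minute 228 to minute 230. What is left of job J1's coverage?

Merge the first list: minute 117 to minute 196, minute 202 to minute 232, minute 257 to minute 280.
Merge the second list: minute 55 to minute 109, minute 220 to minute 233.
minute 117 to minute 196: no B overlap → unchanged.
minute 202 to minute 232 minus B → minute 202 to minute 220.
minute 257 to minute 280: no B overlap → unchanged.

minute 117 to minute 196, minute 202 to minute 220, minute 257 to minute 280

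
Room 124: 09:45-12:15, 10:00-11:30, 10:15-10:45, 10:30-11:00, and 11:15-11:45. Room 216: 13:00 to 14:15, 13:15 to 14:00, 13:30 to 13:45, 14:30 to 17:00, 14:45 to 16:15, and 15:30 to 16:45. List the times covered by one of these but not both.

A, merged: 09:45–12:15.
B, merged: 13:00–14:15, 14:30–17:00.
A \ B = 09:45–12:15.
B \ A = 13:00–14:15, 14:30–17:00.
Union of the two gives the symmetric difference.

09:45–12:15, 13:00–14:15, 14:30–17:00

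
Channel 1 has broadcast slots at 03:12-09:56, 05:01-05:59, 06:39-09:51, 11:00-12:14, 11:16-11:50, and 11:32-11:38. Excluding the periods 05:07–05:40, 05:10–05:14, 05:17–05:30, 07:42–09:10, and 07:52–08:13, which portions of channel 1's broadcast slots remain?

03:12-05:07, 05:40-07:42, 09:10-09:56, 11:00-12:14

Merge the first list: 03:12-09:56, 11:00-12:14.
Merge the second list: 05:07-05:40, 07:42-09:10.
03:12-09:56 with B removed leaves 03:12-05:07, 05:40-07:42, 09:10-09:56.
11:00-12:14 is untouched.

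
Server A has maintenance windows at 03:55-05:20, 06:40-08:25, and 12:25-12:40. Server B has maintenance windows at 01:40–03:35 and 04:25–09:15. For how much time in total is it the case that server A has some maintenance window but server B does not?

45 min

A \ B = 03:55–04:25, 12:25–12:40.
Total: 30 min + 15 min = 45 min.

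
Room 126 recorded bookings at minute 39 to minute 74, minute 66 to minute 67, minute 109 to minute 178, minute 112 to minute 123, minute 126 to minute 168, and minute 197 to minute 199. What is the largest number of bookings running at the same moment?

2

At minute 66, 2 of the intervals are simultaneously active.
No point has more.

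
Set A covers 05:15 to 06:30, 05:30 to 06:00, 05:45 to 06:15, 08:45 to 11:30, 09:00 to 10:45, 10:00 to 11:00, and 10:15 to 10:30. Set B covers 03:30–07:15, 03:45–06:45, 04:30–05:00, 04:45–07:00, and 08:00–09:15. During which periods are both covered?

05:15-06:30, 08:45-09:15

Merge the first list: 05:15-06:30, 08:45-11:30.
Merge the second list: 03:30-07:15, 08:00-09:15.
05:15-06:30 overlaps B on 05:15-06:30.
08:45-11:30 overlaps B on 08:45-09:15.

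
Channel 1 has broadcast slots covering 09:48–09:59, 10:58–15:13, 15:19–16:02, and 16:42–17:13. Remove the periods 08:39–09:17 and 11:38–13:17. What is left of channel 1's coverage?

09:48-09:59: nothing removed.
10:58-15:13 \ B = 10:58-11:38, 13:17-15:13.
15:19-16:02: nothing removed.
16:42-17:13: nothing removed.

09:48-09:59, 10:58-11:38, 13:17-15:13, 15:19-16:02, 16:42-17:13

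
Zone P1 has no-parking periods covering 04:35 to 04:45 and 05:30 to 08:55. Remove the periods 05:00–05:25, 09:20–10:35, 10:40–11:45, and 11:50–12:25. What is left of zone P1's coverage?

04:35–04:45, 05:30–08:55

04:35–04:45: nothing removed.
05:30–08:55: nothing removed.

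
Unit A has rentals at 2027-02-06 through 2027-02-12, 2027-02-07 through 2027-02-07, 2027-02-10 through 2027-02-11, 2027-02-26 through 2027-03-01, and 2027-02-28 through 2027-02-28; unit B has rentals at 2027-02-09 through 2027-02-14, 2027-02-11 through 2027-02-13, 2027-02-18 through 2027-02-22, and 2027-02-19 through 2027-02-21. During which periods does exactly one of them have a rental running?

Merge the first list: 2027-02-06 through 2027-02-12, 2027-02-26 through 2027-03-01.
Merge the second list: 2027-02-09 through 2027-02-14, 2027-02-18 through 2027-02-22.
A \ B = 2027-02-06 through 2027-02-08, 2027-02-26 through 2027-03-01.
B \ A = 2027-02-13 through 2027-02-14, 2027-02-18 through 2027-02-22.
Union of the two gives the symmetric difference.

2027-02-06 through 2027-02-08, 2027-02-13 through 2027-02-14, 2027-02-18 through 2027-02-22, 2027-02-26 through 2027-03-01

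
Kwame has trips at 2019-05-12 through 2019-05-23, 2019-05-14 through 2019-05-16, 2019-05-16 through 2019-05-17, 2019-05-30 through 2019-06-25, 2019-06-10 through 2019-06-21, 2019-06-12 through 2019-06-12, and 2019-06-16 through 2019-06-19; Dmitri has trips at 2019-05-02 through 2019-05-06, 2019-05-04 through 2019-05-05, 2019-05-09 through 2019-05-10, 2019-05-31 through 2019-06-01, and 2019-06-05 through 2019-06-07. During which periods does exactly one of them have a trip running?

2019-05-02 through 2019-05-06, 2019-05-09 through 2019-05-10, 2019-05-12 through 2019-05-23, 2019-05-30 through 2019-05-30, 2019-06-02 through 2019-06-04, 2019-06-08 through 2019-06-25

Merge the first list: 2019-05-12 through 2019-05-23, 2019-05-30 through 2019-06-25.
Merge the second list: 2019-05-02 through 2019-05-06, 2019-05-09 through 2019-05-10, 2019-05-31 through 2019-06-01, 2019-06-05 through 2019-06-07.
A \ B = 2019-05-12 through 2019-05-23, 2019-05-30 through 2019-05-30, 2019-06-02 through 2019-06-04, 2019-06-08 through 2019-06-25.
B \ A = 2019-05-02 through 2019-05-06, 2019-05-09 through 2019-05-10.
Union of the two gives the symmetric difference.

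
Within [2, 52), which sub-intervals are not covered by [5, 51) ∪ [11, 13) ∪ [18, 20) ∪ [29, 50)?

After merging, the occupied span is [5, 51).
Complement within [2, 52): [2, 5), [51, 52).

[2, 5) ∪ [51, 52)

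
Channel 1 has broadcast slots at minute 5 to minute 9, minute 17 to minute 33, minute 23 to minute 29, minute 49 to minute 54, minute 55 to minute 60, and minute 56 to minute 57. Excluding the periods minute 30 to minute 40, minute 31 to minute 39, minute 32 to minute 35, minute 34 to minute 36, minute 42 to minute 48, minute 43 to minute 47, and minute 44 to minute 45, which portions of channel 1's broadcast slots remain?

minute 5 to minute 9, minute 17 to minute 30, minute 49 to minute 54, minute 55 to minute 60

A, merged: minute 5 to minute 9, minute 17 to minute 33, minute 49 to minute 54, minute 55 to minute 60.
B, merged: minute 30 to minute 40, minute 42 to minute 48.
minute 5 to minute 9: nothing removed.
minute 17 to minute 33 \ B = minute 17 to minute 30.
minute 49 to minute 54: nothing removed.
minute 55 to minute 60: nothing removed.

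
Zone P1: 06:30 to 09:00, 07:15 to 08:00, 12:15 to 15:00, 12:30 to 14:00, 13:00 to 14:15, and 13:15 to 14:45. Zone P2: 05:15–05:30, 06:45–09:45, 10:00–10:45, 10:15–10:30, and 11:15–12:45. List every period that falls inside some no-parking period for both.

Merge the first list: 06:30-09:00, 12:15-15:00.
Merge the second list: 05:15-05:30, 06:45-09:45, 10:00-10:45, 11:15-12:45.
06:30-09:00 overlaps B on 06:45-09:00.
12:15-15:00 overlaps B on 12:15-12:45.

06:45-09:00, 12:15-12:45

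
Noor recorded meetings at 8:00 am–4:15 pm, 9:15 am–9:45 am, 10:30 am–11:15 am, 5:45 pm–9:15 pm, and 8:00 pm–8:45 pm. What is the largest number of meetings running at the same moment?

Sweep endpoints in order; track running count of active intervals.
Peak of 2 reached at 9:15 am.

2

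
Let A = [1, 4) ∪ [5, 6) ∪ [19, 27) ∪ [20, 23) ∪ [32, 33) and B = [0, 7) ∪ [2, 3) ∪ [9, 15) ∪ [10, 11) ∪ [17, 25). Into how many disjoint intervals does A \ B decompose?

A, merged: [1, 4), [5, 6), [19, 27), [32, 33).
B, merged: [0, 7), [9, 15), [17, 25).
A \ B = [25, 27), [32, 33).
That is 2 disjoint pieces.

2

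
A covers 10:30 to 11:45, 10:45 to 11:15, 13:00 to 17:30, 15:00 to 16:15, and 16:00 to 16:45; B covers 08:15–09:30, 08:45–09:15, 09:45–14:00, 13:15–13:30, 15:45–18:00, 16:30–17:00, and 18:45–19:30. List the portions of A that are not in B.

14:00–15:45

Merge the first list: 10:30–11:45, 13:00–17:30.
Merge the second list: 08:15–09:30, 09:45–14:00, 15:45–18:00, 18:45–19:30.
10:30–11:45: fully covered by B → removed.
13:00–17:30 minus B → 14:00–15:45.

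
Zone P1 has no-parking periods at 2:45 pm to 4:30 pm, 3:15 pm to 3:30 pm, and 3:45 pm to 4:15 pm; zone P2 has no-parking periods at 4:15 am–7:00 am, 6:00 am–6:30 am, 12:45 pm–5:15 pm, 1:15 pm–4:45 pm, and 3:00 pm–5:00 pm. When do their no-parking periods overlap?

A, merged: 2:45 pm–4:30 pm.
B, merged: 4:15 am–7:00 am, 12:45 pm–5:15 pm.
2:45 pm–4:30 pm overlaps B on 2:45 pm–4:30 pm.

2:45 pm–4:30 pm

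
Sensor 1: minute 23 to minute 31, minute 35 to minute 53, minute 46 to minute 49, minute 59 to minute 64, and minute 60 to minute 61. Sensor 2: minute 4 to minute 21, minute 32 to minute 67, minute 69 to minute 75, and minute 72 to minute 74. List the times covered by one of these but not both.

minute 4 to minute 21, minute 23 to minute 31, minute 32 to minute 35, minute 53 to minute 59, minute 64 to minute 67, minute 69 to minute 75

First set merges to minute 23 to minute 31, minute 35 to minute 53, minute 59 to minute 64.
Second set merges to minute 4 to minute 21, minute 32 to minute 67, minute 69 to minute 75.
A but not B: minute 23 to minute 31.
B but not A: minute 4 to minute 21, minute 32 to minute 35, minute 53 to minute 59, minute 64 to minute 67, minute 69 to minute 75.
Combining gives A △ B.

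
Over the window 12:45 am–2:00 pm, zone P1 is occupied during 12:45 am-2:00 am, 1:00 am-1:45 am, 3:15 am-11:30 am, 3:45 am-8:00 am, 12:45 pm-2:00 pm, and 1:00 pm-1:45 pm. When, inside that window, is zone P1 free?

2:00 am-3:15 am, 11:30 am-12:45 pm

Covered (merged): 12:45 am-2:00 am, 3:15 am-11:30 am, 12:45 pm-2:00 pm.
Gaps within 12:45 am-2:00 pm: 2:00 am-3:15 am, 11:30 am-12:45 pm.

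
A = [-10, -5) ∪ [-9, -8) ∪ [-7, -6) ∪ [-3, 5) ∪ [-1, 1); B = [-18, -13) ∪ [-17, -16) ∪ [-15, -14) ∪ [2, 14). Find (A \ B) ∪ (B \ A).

A, merged: [-10, -5), [-3, 5).
B, merged: [-18, -13), [2, 14).
Only in the first: [-10, -5), [-3, 2).
Only in the second: [-18, -13), [5, 14).
Together these are the periods covered by exactly one.

[-18, -13) ∪ [-10, -5) ∪ [-3, 2) ∪ [5, 14)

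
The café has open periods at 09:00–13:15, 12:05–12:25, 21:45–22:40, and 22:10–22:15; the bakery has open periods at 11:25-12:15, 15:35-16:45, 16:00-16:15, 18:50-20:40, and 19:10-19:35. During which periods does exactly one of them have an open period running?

09:00–11:25, 12:15–13:15, 15:35–16:45, 18:50–20:40, 21:45–22:40

A, merged: 09:00–13:15, 21:45–22:40.
B, merged: 11:25–12:15, 15:35–16:45, 18:50–20:40.
A \ B = 09:00–11:25, 12:15–13:15, 21:45–22:40.
B \ A = 15:35–16:45, 18:50–20:40.
Union of the two gives the symmetric difference.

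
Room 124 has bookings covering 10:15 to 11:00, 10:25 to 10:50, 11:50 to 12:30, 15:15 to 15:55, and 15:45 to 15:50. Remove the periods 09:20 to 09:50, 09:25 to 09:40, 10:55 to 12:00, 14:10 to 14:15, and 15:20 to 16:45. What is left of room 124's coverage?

10:15–10:55, 12:00–12:30, 15:15–15:20

First set merges to 10:15–11:00, 11:50–12:30, 15:15–15:55.
Second set merges to 09:20–09:50, 10:55–12:00, 14:10–14:15, 15:20–16:45.
10:15–11:00 minus B → 10:15–10:55.
11:50–12:30 minus B → 12:00–12:30.
15:15–15:55 minus B → 15:15–15:20.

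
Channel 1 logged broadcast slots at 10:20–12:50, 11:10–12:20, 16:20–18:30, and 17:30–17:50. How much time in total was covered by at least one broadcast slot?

4 h 40 min

Merged: 10:20–12:50, 16:20–18:30.
Lengths: 2 h 30 min + 2 h 10 min = 4 h 40 min.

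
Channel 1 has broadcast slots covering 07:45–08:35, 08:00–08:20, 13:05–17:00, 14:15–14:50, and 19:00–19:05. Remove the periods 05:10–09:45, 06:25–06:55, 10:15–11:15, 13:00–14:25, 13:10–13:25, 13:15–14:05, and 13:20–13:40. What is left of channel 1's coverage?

Merge the first list: 07:45-08:35, 13:05-17:00, 19:00-19:05.
Merge the second list: 05:10-09:45, 10:15-11:15, 13:00-14:25.
07:45-08:35 lies entirely inside B → drops out.
13:05-17:00 with B removed leaves 14:25-17:00.
19:00-19:05 is untouched.

14:25-17:00, 19:00-19:05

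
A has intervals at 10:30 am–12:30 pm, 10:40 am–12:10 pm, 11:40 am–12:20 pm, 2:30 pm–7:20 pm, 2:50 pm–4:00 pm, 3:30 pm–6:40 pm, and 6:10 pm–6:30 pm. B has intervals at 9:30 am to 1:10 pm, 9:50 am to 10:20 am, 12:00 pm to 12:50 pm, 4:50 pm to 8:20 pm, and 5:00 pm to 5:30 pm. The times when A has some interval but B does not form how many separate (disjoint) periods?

1

Merge the first list: 10:30 am–12:30 pm, 2:30 pm–7:20 pm.
Merge the second list: 9:30 am–1:10 pm, 4:50 pm–8:20 pm.
A \ B = 2:30 pm–4:50 pm.
That is 1 disjoint piece.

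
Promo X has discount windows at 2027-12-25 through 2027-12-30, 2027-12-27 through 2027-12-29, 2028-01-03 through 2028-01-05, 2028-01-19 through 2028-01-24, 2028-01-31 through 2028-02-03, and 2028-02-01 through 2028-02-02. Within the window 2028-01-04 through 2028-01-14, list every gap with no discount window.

Covered (merged): 2027-12-25 through 2027-12-30, 2028-01-03 through 2028-01-05, 2028-01-19 through 2028-01-24, 2028-01-31 through 2028-02-03.
Complement within 2028-01-04 through 2028-01-14: 2028-01-06 through 2028-01-14.

2028-01-06 through 2028-01-14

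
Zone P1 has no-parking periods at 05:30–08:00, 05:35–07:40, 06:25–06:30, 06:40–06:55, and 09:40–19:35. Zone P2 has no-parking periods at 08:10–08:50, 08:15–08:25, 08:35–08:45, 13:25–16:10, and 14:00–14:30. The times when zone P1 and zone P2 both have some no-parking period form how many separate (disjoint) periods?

1

First set merges to 05:30–08:00, 09:40–19:35.
Second set merges to 08:10–08:50, 13:25–16:10.
A ∩ B = 13:25–16:10.
That is 1 disjoint piece.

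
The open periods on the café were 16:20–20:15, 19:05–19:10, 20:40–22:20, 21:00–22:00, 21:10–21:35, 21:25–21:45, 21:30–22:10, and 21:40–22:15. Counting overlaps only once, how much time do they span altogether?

Merged: 16:20–20:15, 20:40–22:20.
Lengths: 3 h 55 min + 1 h 40 min = 5 h 35 min.

5 h 35 min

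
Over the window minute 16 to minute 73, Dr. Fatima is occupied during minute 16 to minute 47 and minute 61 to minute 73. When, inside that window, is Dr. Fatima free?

Covered (merged): minute 16 to minute 47, minute 61 to minute 73.
Gaps within minute 16 to minute 73: minute 47 to minute 61.

minute 47 to minute 61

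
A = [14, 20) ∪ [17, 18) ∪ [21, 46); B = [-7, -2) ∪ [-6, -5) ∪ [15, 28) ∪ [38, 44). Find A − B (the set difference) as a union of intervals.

A, merged: [14, 20), [21, 46).
B, merged: [-7, -2), [15, 28), [38, 44).
[14, 20) with B removed leaves [14, 15).
[21, 46) with B removed leaves [28, 38), [44, 46).

[14, 15) ∪ [28, 38) ∪ [44, 46)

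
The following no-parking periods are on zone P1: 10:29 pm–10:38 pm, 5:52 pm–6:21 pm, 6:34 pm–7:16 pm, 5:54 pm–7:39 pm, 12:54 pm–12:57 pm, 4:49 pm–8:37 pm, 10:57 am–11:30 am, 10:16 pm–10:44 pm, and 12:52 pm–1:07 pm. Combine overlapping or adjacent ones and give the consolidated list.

Sort by start: 10:57 am–11:30 am, 12:52 pm–1:07 pm, 12:54 pm–12:57 pm, 4:49 pm–8:37 pm, 5:52 pm–6:21 pm, 5:54 pm–7:39 pm, 6:34 pm–7:16 pm, 10:16 pm–10:44 pm, 10:29 pm–10:38 pm.
12:52 pm–1:07 pm is disjoint → start new block.
12:54 pm–12:57 pm overlaps/touches 12:52 pm–1:07 pm → extend to 12:52 pm–1:07 pm.
4:49 pm–8:37 pm is disjoint → start new block.
5:52 pm–6:21 pm overlaps/touches 4:49 pm–8:37 pm → extend to 4:49 pm–8:37 pm.
5:54 pm–7:39 pm overlaps/touches 4:49 pm–8:37 pm → extend to 4:49 pm–8:37 pm.
6:34 pm–7:16 pm overlaps/touches 4:49 pm–8:37 pm → extend to 4:49 pm–8:37 pm.
10:16 pm–10:44 pm is disjoint → start new block.
10:29 pm–10:38 pm overlaps/touches 10:16 pm–10:44 pm → extend to 10:16 pm–10:44 pm.

10:57 am–11:30 am, 12:52 pm–1:07 pm, 4:49 pm–8:37 pm, 10:16 pm–10:44 pm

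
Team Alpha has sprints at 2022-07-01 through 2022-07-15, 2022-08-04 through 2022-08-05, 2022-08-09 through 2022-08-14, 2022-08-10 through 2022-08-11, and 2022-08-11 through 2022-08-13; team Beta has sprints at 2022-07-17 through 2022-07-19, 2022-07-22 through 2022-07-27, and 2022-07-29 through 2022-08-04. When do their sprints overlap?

2022-08-04 through 2022-08-04

A, merged: 2022-07-01 through 2022-07-15, 2022-08-04 through 2022-08-05, 2022-08-09 through 2022-08-14.
2022-07-01 through 2022-07-15 meets no B interval.
2022-08-04 through 2022-08-05 ∩ B → 2022-08-04 through 2022-08-04.
2022-08-09 through 2022-08-14 meets no B interval.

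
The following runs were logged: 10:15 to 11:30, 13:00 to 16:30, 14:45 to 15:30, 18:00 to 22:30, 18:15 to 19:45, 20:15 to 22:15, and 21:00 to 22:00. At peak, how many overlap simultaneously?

Walk the sorted start/end points keeping a running depth.
The depth first hits 3 at 21:00.

3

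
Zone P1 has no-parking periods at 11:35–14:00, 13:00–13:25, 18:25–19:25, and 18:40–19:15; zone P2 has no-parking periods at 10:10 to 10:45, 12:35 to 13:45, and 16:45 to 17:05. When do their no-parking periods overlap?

A, merged: 11:35-14:00, 18:25-19:25.
11:35-14:00 overlaps B on 12:35-13:45.
18:25-19:25 falls entirely outside B.

12:35-13:45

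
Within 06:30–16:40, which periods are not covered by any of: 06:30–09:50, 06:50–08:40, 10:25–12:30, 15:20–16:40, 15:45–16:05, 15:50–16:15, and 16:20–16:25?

09:50-10:25, 12:30-15:20

The merged coverage is 06:30-09:50, 10:25-12:30, 15:20-16:40.
Uncovered inside 06:30-16:40: 09:50-10:25, 12:30-15:20.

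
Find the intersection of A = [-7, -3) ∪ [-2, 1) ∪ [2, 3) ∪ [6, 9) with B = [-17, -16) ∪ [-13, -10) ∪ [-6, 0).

[-7, -3) ∩ B → [-6, -3).
[-2, 1) ∩ B → [-2, 0).
[2, 3) meets no B interval.
[6, 9) meets no B interval.

[-6, -3) ∪ [-2, 0)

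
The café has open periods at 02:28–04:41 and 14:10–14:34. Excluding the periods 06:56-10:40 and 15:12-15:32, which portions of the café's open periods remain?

02:28-04:41: no B overlap → unchanged.
14:10-14:34: no B overlap → unchanged.

02:28-04:41, 14:10-14:34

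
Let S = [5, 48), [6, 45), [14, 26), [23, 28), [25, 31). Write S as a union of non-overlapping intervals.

[5, 48)

[6, 45) overlaps/touches [5, 48) → extend to [5, 48).
[14, 26) overlaps/touches [5, 48) → extend to [5, 48).
[23, 28) overlaps/touches [5, 48) → extend to [5, 48).
[25, 31) overlaps/touches [5, 48) → extend to [5, 48).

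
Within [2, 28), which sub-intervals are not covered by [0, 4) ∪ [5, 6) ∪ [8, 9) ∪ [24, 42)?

The merged coverage is [0, 4), [5, 6), [8, 9), [24, 42).
Gaps within [2, 28): [4, 5), [6, 8), [9, 24).

[4, 5) ∪ [6, 8) ∪ [9, 24)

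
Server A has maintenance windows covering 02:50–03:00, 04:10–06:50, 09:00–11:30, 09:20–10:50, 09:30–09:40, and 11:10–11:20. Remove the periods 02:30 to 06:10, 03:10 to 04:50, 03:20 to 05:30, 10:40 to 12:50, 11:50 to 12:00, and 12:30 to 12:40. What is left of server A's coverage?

06:10–06:50, 09:00–10:40

Merge the first list: 02:50–03:00, 04:10–06:50, 09:00–11:30.
Merge the second list: 02:30–06:10, 10:40–12:50.
02:50–03:00: fully covered by B → removed.
04:10–06:50 minus B → 06:10–06:50.
09:00–11:30 minus B → 09:00–10:40.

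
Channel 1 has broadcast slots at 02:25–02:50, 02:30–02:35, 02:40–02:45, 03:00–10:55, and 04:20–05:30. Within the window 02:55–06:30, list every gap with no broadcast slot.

The merged coverage is 02:25-02:50, 03:00-10:55.
Gaps within 02:55-06:30: 02:55-03:00.

02:55-03:00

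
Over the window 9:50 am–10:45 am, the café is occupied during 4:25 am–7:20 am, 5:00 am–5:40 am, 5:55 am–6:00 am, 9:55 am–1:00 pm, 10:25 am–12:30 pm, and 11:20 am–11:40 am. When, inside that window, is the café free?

Covered (merged): 4:25 am-7:20 am, 9:55 am-1:00 pm.
Uncovered inside 9:50 am-10:45 am: 9:50 am-9:55 am.

9:50 am-9:55 am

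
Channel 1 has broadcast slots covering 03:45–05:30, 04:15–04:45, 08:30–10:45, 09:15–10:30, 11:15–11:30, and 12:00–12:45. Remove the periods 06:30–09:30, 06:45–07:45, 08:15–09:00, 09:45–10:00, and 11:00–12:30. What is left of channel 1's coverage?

A, merged: 03:45-05:30, 08:30-10:45, 11:15-11:30, 12:00-12:45.
B, merged: 06:30-09:30, 09:45-10:00, 11:00-12:30.
03:45-05:30: nothing removed.
08:30-10:45 \ B = 09:30-09:45, 10:00-10:45.
11:15-11:30: entirely removed.
12:00-12:45 \ B = 12:30-12:45.

03:45-05:30, 09:30-09:45, 10:00-10:45, 12:30-12:45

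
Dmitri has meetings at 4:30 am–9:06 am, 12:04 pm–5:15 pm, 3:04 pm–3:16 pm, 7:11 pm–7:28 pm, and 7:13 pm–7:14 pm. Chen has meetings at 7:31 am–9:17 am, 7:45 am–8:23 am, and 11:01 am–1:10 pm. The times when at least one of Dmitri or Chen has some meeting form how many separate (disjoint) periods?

3

First set merges to 4:30 am–9:06 am, 12:04 pm–5:15 pm, 7:11 pm–7:28 pm.
Second set merges to 7:31 am–9:17 am, 11:01 am–1:10 pm.
A ∪ B = 4:30 am–9:17 am, 11:01 am–5:15 pm, 7:11 pm–7:28 pm.
That is 3 disjoint pieces.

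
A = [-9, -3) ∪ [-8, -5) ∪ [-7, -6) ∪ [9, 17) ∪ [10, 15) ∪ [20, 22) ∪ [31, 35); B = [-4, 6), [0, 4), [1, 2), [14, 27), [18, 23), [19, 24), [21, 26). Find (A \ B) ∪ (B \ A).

[-9, -4) ∪ [-3, 6) ∪ [9, 14) ∪ [17, 20) ∪ [22, 27) ∪ [31, 35)

Merge the first list: [-9, -3), [9, 17), [20, 22), [31, 35).
Merge the second list: [-4, 6), [14, 27).
Only in the first: [-9, -4), [9, 14), [31, 35).
Only in the second: [-3, 6), [17, 20), [22, 27).
Together these are the periods covered by exactly one.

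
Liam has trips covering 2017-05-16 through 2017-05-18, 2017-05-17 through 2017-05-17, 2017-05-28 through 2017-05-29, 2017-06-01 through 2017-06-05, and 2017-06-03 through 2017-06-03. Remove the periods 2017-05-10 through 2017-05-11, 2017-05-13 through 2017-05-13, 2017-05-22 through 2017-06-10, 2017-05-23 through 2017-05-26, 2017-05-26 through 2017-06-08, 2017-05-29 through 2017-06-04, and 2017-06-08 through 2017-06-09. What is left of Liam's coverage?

Merge the first list: 2017-05-16 through 2017-05-18, 2017-05-28 through 2017-05-29, 2017-06-01 through 2017-06-05.
Merge the second list: 2017-05-10 through 2017-05-11, 2017-05-13 through 2017-05-13, 2017-05-22 through 2017-06-10.
2017-05-16 through 2017-05-18 is untouched.
2017-05-28 through 2017-05-29 lies entirely inside B → drops out.
2017-06-01 through 2017-06-05 lies entirely inside B → drops out.

2017-05-16 through 2017-05-18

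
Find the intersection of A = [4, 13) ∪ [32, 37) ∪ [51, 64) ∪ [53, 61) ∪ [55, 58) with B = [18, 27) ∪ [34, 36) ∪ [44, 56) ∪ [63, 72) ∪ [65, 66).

Merge the first list: [4, 13), [32, 37), [51, 64).
Merge the second list: [18, 27), [34, 36), [44, 56), [63, 72).
[4, 13) meets no B interval.
[32, 37) ∩ B → [34, 36).
[51, 64) ∩ B → [51, 56), [63, 64).

[34, 36) ∪ [51, 56) ∪ [63, 64)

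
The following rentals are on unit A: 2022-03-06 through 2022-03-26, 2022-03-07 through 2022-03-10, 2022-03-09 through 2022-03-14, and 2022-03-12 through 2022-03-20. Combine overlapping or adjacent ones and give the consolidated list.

2022-03-07 through 2022-03-10 overlaps/touches 2022-03-06 through 2022-03-26 → extend to 2022-03-06 through 2022-03-26.
2022-03-09 through 2022-03-14 overlaps/touches 2022-03-06 through 2022-03-26 → extend to 2022-03-06 through 2022-03-26.
2022-03-12 through 2022-03-20 overlaps/touches 2022-03-06 through 2022-03-26 → extend to 2022-03-06 through 2022-03-26.

2022-03-06 through 2022-03-26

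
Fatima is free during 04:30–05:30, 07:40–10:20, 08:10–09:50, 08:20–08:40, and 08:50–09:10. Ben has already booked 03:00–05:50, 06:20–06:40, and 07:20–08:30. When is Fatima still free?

First set merges to 04:30–05:30, 07:40–10:20.
04:30–05:30: fully covered by B → removed.
07:40–10:20 minus B → 08:30–10:20.

08:30–10:20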